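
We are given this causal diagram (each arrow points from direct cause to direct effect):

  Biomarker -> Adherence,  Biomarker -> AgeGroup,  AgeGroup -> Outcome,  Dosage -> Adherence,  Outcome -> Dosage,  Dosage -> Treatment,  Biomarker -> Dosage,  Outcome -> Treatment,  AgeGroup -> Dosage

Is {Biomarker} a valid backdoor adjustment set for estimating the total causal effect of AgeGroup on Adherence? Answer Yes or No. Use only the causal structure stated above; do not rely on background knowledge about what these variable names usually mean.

Yes

Backdoor paths from AgeGroup to Adherence (paths whose first edge points into AgeGroup):
  P1: AgeGroup <- Biomarker -> Dosage -> Adherence
  P2: AgeGroup <- Biomarker -> Adherence
Condition 1 (no descendant of AgeGroup in the set): holds — descendants of AgeGroup are {Adherence, Dosage, Outcome, Treatment}; none are in {Biomarker}.
Condition 2 (every backdoor path blocked by {Biomarker}):
  P1: blocked at fork node Biomarker ∈ conditioning set.
  P2: blocked at fork node Biomarker ∈ conditioning set.
{Biomarker} satisfies the backdoor criterion.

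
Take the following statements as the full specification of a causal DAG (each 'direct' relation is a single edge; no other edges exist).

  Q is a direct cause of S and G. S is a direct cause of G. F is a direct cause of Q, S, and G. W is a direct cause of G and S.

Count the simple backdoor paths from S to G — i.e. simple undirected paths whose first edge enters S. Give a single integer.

A backdoor path from S to G is any simple undirected path whose first edge points into S (i.e. leaves S via a parent).
Parents of S: {F, Q, W}.
Enumerating:
  P1: S <- W -> G
  P2: S <- F -> Q -> G
  P3: S <- F -> G
  P4: S <- Q <- F -> G
  P5: S <- Q -> G
That exhausts the simple backdoor paths. Count: 5.

5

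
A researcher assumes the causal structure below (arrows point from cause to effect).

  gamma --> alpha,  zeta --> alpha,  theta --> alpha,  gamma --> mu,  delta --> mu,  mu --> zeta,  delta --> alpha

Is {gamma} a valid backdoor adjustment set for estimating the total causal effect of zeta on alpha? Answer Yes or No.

Backdoor paths from zeta to alpha (paths whose first edge points into zeta):
  P1: zeta <- mu <- gamma -> alpha
  P2: zeta <- mu <- delta -> alpha
Condition 1 (no descendant of zeta in the set): holds — descendants of zeta are {alpha}; none are in {gamma}.
Condition 2 (every backdoor path blocked by {gamma}):
  P1: blocked at fork node gamma ∈ conditioning set.
  P2: open — no interior node is in the conditioning set.
{gamma} does not satisfy the backdoor criterion.

No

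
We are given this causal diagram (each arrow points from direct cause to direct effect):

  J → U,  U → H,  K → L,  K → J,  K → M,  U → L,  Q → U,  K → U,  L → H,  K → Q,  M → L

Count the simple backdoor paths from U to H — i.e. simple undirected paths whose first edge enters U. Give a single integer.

A backdoor path from U to H is any simple undirected path whose first edge points into U (i.e. leaves U via a parent).
Parents of U: {J, K, Q}.
Enumerating:
  P1: U <- K -> M -> L -> H
  P2: U <- K -> L -> H
  P3: U <- Q <- K -> M -> L -> H
  P4: U <- Q <- K -> L -> H
  P5: U <- J <- K -> M -> L -> H
  P6: U <- J <- K -> L -> H
That exhausts the simple backdoor paths. Count: 6.

6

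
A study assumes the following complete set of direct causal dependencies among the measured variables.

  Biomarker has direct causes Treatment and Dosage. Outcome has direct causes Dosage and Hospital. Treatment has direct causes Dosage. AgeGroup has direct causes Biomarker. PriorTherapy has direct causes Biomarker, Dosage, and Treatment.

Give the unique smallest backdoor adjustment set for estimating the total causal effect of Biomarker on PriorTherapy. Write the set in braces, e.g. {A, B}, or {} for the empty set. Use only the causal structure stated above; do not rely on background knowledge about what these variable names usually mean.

{Dosage, Treatment}

Variables eligible for adjustment (non-descendants of Biomarker, excluding Biomarker and PriorTherapy): {Dosage, Hospital, Outcome, Treatment}.
Backdoor paths from Biomarker to PriorTherapy:
  P1: Biomarker <- Dosage -> Treatment -> PriorTherapy
  P2: Biomarker <- Dosage -> PriorTherapy
  P3: Biomarker <- Treatment <- Dosage -> PriorTherapy
  P4: Biomarker <- Treatment -> PriorTherapy
The empty set is not sufficient: P1 (Biomarker <- Dosage -> Treatment -> PriorTherapy) has no collider blocking it and no conditioned non-collider, so it is open.
Try {Dosage, Treatment}:
  P1: blocked at fork node Dosage ∈ conditioning set.
  P2: blocked at fork node Dosage ∈ conditioning set.
  P3: blocked at chain node Treatment ∈ conditioning set.
  P4: blocked at fork node Treatment ∈ conditioning set.
{Dosage, Treatment} contains no descendant of Biomarker and blocks every backdoor path.
Every element of {Dosage, Treatment} is needed (dropping Dosage leaves P2 open; dropping Treatment leaves P4 open), so no proper subset is valid.
Among all size-2 subsets of the eligible variables, only {Dosage, Treatment} blocks every backdoor path, so it is the unique smallest valid adjustment set.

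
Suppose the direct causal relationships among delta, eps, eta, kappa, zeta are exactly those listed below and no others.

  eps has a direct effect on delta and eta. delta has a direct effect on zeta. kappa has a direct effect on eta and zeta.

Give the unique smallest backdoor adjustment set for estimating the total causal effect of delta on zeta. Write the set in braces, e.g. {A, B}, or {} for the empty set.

{}

Variables eligible for adjustment (non-descendants of delta, excluding delta and zeta): {eps, eta, kappa}.
Backdoor paths from delta to zeta:
  P1: delta <- eps -> eta <- kappa -> zeta
Each backdoor path contains an unconditioned collider, so every path is already blocked with the empty conditioning set:
  P1: blocked at collider eta (neither it nor any descendant is in the conditioning set).
The empty set is therefore the unique smallest valid set.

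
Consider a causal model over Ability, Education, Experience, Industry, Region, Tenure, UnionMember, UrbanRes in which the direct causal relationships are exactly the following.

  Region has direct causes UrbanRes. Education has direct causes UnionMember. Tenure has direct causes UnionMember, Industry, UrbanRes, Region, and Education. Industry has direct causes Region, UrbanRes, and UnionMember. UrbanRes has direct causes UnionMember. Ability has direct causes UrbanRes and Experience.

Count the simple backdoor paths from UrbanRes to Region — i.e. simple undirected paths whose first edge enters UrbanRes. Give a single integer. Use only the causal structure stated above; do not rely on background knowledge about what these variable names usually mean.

6

A backdoor path from UrbanRes to Region is any simple undirected path whose first edge points into UrbanRes (i.e. leaves UrbanRes via a parent).
Parents of UrbanRes: {UnionMember}.
Enumerating:
  P1: UrbanRes <- UnionMember -> Education -> Tenure <- Region
  P2: UrbanRes <- UnionMember -> Education -> Tenure <- Industry <- Region
  P3: UrbanRes <- UnionMember -> Industry <- Region
  P4: UrbanRes <- UnionMember -> Industry -> Tenure <- Region
  P5: UrbanRes <- UnionMember -> Tenure <- Region
  P6: UrbanRes <- UnionMember -> Tenure <- Industry <- Region
That exhausts the simple backdoor paths. Count: 6.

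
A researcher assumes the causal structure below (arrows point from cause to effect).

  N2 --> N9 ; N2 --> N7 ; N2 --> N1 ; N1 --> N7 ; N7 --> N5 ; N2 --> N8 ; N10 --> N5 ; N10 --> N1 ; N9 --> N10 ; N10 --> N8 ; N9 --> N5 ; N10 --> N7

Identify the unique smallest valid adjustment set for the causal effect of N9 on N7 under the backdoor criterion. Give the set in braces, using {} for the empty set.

Variables eligible for adjustment (non-descendants of N9, excluding N9 and N7): {N2}.
Backdoor paths from N9 to N7:
  P1: N9 <- N2 -> N1 <- N10 -> N7
  P2: N9 <- N2 -> N1 <- N10 -> N5 <- N7
  P3: N9 <- N2 -> N1 -> N7
  P4: N9 <- N2 -> N7
  P5: N9 <- N2 -> N8 <- N10 -> N1 -> N7
  P6: N9 <- N2 -> N8 <- N10 -> N7
  P7: N9 <- N2 -> N8 <- N10 -> N5 <- N7
The empty set is not sufficient: P3 (N9 <- N2 -> N1 -> N7) has no collider blocking it and no conditioned non-collider, so it is open.
Try {N2}:
  P1: blocked at fork node N2 ∈ conditioning set.
  P2: blocked at fork node N2 ∈ conditioning set.
  P3: blocked at fork node N2 ∈ conditioning set.
  P4: blocked at fork node N2 ∈ conditioning set.
  P5: blocked at fork node N2 ∈ conditioning set.
  P6: blocked at fork node N2 ∈ conditioning set.
  P7: blocked at fork node N2 ∈ conditioning set.
{N2} contains no descendant of N9 and blocks every backdoor path.
{N2} is the unique smallest valid adjustment set.

{N2}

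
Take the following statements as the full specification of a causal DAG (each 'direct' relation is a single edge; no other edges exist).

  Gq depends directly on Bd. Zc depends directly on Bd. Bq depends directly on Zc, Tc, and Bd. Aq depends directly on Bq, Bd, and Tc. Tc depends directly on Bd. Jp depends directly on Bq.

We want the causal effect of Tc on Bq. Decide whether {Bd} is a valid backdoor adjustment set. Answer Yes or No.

Backdoor paths from Tc to Bq (paths whose first edge points into Tc):
  P1: Tc <- Bd -> Zc -> Bq
  P2: Tc <- Bd -> Bq
  P3: Tc <- Bd -> Aq <- Bq
Condition 1 (no descendant of Tc in the set): holds — descendants of Tc are {Aq, Bq, Jp}; none are in {Bd}.
Condition 2 (every backdoor path blocked by {Bd}):
  P1: blocked at fork node Bd ∈ conditioning set.
  P2: blocked at fork node Bd ∈ conditioning set.
  P3: blocked at fork node Bd ∈ conditioning set.
{Bd} satisfies the backdoor criterion.

Yes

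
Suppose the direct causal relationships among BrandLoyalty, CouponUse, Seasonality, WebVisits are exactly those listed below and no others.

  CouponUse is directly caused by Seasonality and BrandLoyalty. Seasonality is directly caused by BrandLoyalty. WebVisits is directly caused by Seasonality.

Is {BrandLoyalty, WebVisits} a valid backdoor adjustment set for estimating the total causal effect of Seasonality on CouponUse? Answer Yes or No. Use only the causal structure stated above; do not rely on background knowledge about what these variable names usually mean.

Backdoor paths from Seasonality to CouponUse (paths whose first edge points into Seasonality):
  P1: Seasonality <- BrandLoyalty -> CouponUse
Condition 1 (no descendant of Seasonality in the set): FAILS — WebVisits is a descendant of Seasonality.
Condition 2 (every backdoor path blocked by {BrandLoyalty, WebVisits}):
  P1: blocked at fork node BrandLoyalty ∈ conditioning set.
{BrandLoyalty, WebVisits} does not satisfy the backdoor criterion.

No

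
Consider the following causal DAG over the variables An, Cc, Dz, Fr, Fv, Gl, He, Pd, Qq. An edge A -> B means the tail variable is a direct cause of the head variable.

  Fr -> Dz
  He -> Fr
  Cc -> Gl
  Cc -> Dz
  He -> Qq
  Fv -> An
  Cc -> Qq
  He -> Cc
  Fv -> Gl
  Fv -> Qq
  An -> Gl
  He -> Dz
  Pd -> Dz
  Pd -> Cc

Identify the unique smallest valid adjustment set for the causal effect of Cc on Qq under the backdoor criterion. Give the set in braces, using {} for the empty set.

Variables eligible for adjustment (non-descendants of Cc, excluding Cc and Qq): {An, Fr, Fv, He, Pd}.
Backdoor paths from Cc to Qq:
  P1: Cc <- He -> Qq
  P2: Cc <- Pd -> Dz <- He -> Qq
  P3: Cc <- Pd -> Dz <- Fr <- He -> Qq
The empty set is not sufficient: P1 (Cc <- He -> Qq) has no collider blocking it and no conditioned non-collider, so it is open.
Try {He}:
  P1: blocked at fork node He ∈ conditioning set.
  P2: blocked at collider Dz (neither it nor any descendant is in the conditioning set).
  P3: blocked at collider Dz (neither it nor any descendant is in the conditioning set).
{He} contains no descendant of Cc and blocks every backdoor path.
No other singleton works — e.g. {Fv} leaves P1 open — so {He} is the unique smallest valid adjustment set.

{He}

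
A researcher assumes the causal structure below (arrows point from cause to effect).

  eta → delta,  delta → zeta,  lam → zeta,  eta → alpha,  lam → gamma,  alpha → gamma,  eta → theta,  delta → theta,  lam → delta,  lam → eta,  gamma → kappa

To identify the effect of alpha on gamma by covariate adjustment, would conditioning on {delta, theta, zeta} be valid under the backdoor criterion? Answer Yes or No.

No

Backdoor paths from alpha to gamma (paths whose first edge points into alpha):
  P1: alpha <- eta <- lam -> gamma
  P2: alpha <- eta -> delta <- lam -> gamma
  P3: alpha <- eta -> delta -> zeta <- lam -> gamma
  P4: alpha <- eta -> theta <- delta <- lam -> gamma
  P5: alpha <- eta -> theta <- delta -> zeta <- lam -> gamma
Condition 1 (no descendant of alpha in the set): holds — descendants of alpha are {gamma, kappa}; none are in {delta, theta, zeta}.
Condition 2 (every backdoor path blocked by {delta, theta, zeta}):
  P1: open — no interior node is in the conditioning set.
  P2: open — collider(s) delta are conditioned on (or have a conditioned descendant) and no non-collider on the path is in the set.
  P3: blocked at chain node delta ∈ conditioning set.
  P4: blocked at chain node delta ∈ conditioning set.
  P5: blocked at fork node delta ∈ conditioning set.
{delta, theta, zeta} does not satisfy the backdoor criterion.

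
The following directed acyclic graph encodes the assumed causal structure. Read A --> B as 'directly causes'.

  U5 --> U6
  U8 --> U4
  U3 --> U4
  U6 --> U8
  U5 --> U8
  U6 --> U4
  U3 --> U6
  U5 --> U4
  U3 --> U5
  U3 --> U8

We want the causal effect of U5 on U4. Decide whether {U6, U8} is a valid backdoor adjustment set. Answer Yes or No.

Backdoor paths from U5 to U4 (paths whose first edge points into U5):
  P1: U5 <- U3 -> U6 -> U8 -> U4
  P2: U5 <- U3 -> U6 -> U4
  P3: U5 <- U3 -> U8 <- U6 -> U4
  P4: U5 <- U3 -> U8 -> U4
  P5: U5 <- U3 -> U4
Condition 1 (no descendant of U5 in the set): FAILS — U6 and U8 are descendants of U5.
Condition 2 (every backdoor path blocked by {U6, U8}):
  P1: blocked at chain node U6 ∈ conditioning set.
  P2: blocked at chain node U6 ∈ conditioning set.
  P3: blocked at fork node U6 ∈ conditioning set.
  P4: blocked at chain node U8 ∈ conditioning set.
  P5: open — no interior node is in the conditioning set.
{U6, U8} does not satisfy the backdoor criterion.

No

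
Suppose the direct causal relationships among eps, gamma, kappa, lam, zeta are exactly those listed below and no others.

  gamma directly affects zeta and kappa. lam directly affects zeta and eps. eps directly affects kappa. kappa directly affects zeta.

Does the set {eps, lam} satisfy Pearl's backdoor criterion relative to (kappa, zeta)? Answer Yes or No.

No

Backdoor paths from kappa to zeta (paths whose first edge points into kappa):
  P1: kappa <- gamma -> zeta
  P2: kappa <- eps <- lam -> zeta
Condition 1 (no descendant of kappa in the set): holds — descendants of kappa are {zeta}; none are in {eps, lam}.
Condition 2 (every backdoor path blocked by {eps, lam}):
  P1: open — no interior node is in the conditioning set.
  P2: blocked at chain node eps ∈ conditioning set.
{eps, lam} does not satisfy the backdoor criterion.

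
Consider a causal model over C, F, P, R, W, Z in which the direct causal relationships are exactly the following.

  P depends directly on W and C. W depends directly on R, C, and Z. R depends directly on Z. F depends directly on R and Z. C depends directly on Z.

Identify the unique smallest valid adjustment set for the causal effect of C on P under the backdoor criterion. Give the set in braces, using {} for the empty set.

{Z}

Variables eligible for adjustment (non-descendants of C, excluding C and P): {F, R, Z}.
Backdoor paths from C to P:
  P1: C <- Z -> R -> W -> P
  P2: C <- Z -> F <- R -> W -> P
  P3: C <- Z -> W -> P
The empty set is not sufficient: P1 (C <- Z -> R -> W -> P) has no collider blocking it and no conditioned non-collider, so it is open.
Try {Z}:
  P1: blocked at fork node Z ∈ conditioning set.
  P2: blocked at fork node Z ∈ conditioning set.
  P3: blocked at fork node Z ∈ conditioning set.
{Z} contains no descendant of C and blocks every backdoor path.
No other singleton works — e.g. {R} leaves P3 open — so {Z} is the unique smallest valid adjustment set.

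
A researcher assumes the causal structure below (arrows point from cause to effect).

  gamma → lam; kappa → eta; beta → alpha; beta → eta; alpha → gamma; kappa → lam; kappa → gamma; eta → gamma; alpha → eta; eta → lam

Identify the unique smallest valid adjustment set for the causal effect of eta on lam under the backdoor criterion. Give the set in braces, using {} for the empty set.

Variables eligible for adjustment (non-descendants of eta, excluding eta and lam): {alpha, beta, kappa}.
Backdoor paths from eta to lam:
  P1: eta <- kappa -> gamma -> lam
  P2: eta <- kappa -> lam
  P3: eta <- beta -> alpha -> gamma <- kappa -> lam
  P4: eta <- beta -> alpha -> gamma -> lam
  P5: eta <- alpha -> gamma <- kappa -> lam
  P6: eta <- alpha -> gamma -> lam
The empty set is not sufficient: P1 (eta <- kappa -> gamma -> lam) has no collider blocking it and no conditioned non-collider, so it is open.
Try {alpha, kappa}:
  P1: blocked at fork node kappa ∈ conditioning set.
  P2: blocked at fork node kappa ∈ conditioning set.
  P3: blocked at chain node alpha ∈ conditioning set.
  P4: blocked at chain node alpha ∈ conditioning set.
  P5: blocked at fork node alpha ∈ conditioning set.
  P6: blocked at fork node alpha ∈ conditioning set.
{alpha, kappa} contains no descendant of eta and blocks every backdoor path.
Every element of {alpha, kappa} is needed (dropping alpha leaves P4 open; dropping kappa leaves P1 open), so no proper subset is valid.
Among all size-2 subsets of the eligible variables, only {alpha, kappa} blocks every backdoor path, so it is the unique smallest valid adjustment set.

{alpha, kappa}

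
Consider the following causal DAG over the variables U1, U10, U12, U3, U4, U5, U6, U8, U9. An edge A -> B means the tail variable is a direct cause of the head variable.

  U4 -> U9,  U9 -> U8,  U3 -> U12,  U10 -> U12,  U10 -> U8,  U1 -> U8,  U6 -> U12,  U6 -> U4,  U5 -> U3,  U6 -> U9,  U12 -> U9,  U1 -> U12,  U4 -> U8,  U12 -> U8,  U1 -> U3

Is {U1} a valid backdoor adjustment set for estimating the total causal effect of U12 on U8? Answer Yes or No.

No

Backdoor paths from U12 to U8 (paths whose first edge points into U12):
  P1: U12 <- U1 -> U8
  P2: U12 <- U10 -> U8
  P3: U12 <- U6 -> U4 -> U9 -> U8
  P4: U12 <- U6 -> U4 -> U8
  P5: U12 <- U6 -> U9 <- U4 -> U8
  P6: U12 <- U6 -> U9 -> U8
  P7: U12 <- U3 <- U1 -> U8
Condition 1 (no descendant of U12 in the set): holds — descendants of U12 are {U8, U9}; none are in {U1}.
Condition 2 (every backdoor path blocked by {U1}):
  P1: blocked at fork node U1 ∈ conditioning set.
  P2: open — no interior node is in the conditioning set.
  P3: open — no interior node is in the conditioning set.
  P4: open — no interior node is in the conditioning set.
  P5: blocked at collider U9 (neither it nor any descendant is in the conditioning set).
  P6: open — no interior node is in the conditioning set.
  P7: blocked at fork node U1 ∈ conditioning set.
{U1} does not satisfy the backdoor criterion.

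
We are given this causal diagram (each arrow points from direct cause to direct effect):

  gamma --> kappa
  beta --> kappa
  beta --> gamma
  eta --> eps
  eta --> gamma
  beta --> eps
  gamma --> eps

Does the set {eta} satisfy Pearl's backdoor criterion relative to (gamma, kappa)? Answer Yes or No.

Backdoor paths from gamma to kappa (paths whose first edge points into gamma):
  P1: gamma <- eta -> eps <- beta -> kappa
  P2: gamma <- beta -> kappa
Condition 1 (no descendant of gamma in the set): holds — descendants of gamma are {eps, kappa}; none are in {eta}.
Condition 2 (every backdoor path blocked by {eta}):
  P1: blocked at fork node eta ∈ conditioning set.
  P2: open — no interior node is in the conditioning set.
{eta} does not satisfy the backdoor criterion.

No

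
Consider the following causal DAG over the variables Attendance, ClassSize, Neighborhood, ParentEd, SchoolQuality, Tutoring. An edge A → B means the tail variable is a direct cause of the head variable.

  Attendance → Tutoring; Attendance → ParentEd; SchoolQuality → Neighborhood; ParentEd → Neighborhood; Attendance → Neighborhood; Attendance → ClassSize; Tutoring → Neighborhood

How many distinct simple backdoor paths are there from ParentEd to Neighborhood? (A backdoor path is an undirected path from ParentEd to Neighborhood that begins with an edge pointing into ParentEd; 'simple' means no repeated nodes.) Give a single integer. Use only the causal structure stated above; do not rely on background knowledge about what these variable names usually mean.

2

A backdoor path from ParentEd to Neighborhood is any simple undirected path whose first edge points into ParentEd (i.e. leaves ParentEd via a parent).
Parents of ParentEd: {Attendance}.
Enumerating:
  P1: ParentEd <- Attendance -> Tutoring -> Neighborhood
  P2: ParentEd <- Attendance -> Neighborhood
That exhausts the simple backdoor paths. Count: 2.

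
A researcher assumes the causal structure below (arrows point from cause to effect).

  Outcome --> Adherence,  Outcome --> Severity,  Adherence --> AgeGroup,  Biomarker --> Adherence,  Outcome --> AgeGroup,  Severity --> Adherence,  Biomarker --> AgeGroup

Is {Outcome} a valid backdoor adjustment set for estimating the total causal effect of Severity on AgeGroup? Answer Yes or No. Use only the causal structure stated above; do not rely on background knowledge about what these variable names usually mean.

Yes

Backdoor paths from Severity to AgeGroup (paths whose first edge points into Severity):
  P1: Severity <- Outcome -> Adherence <- Biomarker -> AgeGroup
  P2: Severity <- Outcome -> Adherence -> AgeGroup
  P3: Severity <- Outcome -> AgeGroup
Condition 1 (no descendant of Severity in the set): holds — descendants of Severity are {Adherence, AgeGroup}; none are in {Outcome}.
Condition 2 (every backdoor path blocked by {Outcome}):
  P1: blocked at fork node Outcome ∈ conditioning set.
  P2: blocked at fork node Outcome ∈ conditioning set.
  P3: blocked at fork node Outcome ∈ conditioning set.
{Outcome} satisfies the backdoor criterion.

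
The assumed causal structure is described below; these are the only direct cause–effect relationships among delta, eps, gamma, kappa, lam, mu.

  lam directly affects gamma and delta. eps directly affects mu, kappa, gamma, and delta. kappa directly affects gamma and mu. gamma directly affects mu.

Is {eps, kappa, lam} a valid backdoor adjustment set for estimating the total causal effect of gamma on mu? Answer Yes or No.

Backdoor paths from gamma to mu (paths whose first edge points into gamma):
  P1: gamma <- eps -> kappa -> mu
  P2: gamma <- eps -> mu
  P3: gamma <- kappa <- eps -> mu
  P4: gamma <- kappa -> mu
  P5: gamma <- lam -> delta <- eps -> kappa -> mu
  P6: gamma <- lam -> delta <- eps -> mu
Condition 1 (no descendant of gamma in the set): holds — descendants of gamma are {mu}; none are in {eps, kappa, lam}.
Condition 2 (every backdoor path blocked by {eps, kappa, lam}):
  P1: blocked at fork node eps ∈ conditioning set.
  P2: blocked at fork node eps ∈ conditioning set.
  P3: blocked at chain node kappa ∈ conditioning set.
  P4: blocked at fork node kappa ∈ conditioning set.
  P5: blocked at fork node lam ∈ conditioning set.
  P6: blocked at fork node lam ∈ conditioning set.
{eps, kappa, lam} satisfies the backdoor criterion.

Yes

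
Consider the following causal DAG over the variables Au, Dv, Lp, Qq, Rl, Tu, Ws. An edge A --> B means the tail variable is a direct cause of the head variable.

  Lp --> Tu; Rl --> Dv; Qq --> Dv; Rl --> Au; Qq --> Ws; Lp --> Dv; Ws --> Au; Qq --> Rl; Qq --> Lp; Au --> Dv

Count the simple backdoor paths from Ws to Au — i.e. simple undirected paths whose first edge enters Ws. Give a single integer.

A backdoor path from Ws to Au is any simple undirected path whose first edge points into Ws (i.e. leaves Ws via a parent).
Parents of Ws: {Qq}.
Enumerating:
  P1: Ws <- Qq -> Rl -> Au
  P2: Ws <- Qq -> Rl -> Dv <- Au
  P3: Ws <- Qq -> Lp -> Dv <- Rl -> Au
  P4: Ws <- Qq -> Lp -> Dv <- Au
  P5: Ws <- Qq -> Dv <- Rl -> Au
  P6: Ws <- Qq -> Dv <- Au
That exhausts the simple backdoor paths. Count: 6.

6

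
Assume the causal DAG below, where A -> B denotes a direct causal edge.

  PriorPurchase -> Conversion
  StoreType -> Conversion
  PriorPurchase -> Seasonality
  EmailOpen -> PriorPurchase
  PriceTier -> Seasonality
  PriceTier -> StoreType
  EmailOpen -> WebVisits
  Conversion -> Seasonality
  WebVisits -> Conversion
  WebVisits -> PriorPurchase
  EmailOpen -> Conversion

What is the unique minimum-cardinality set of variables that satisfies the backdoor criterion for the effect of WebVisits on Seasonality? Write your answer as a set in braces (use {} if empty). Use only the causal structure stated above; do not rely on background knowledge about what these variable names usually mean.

{EmailOpen}

Variables eligible for adjustment (non-descendants of WebVisits, excluding WebVisits and Seasonality): {EmailOpen, PriceTier, StoreType}.
Backdoor paths from WebVisits to Seasonality:
  P1: WebVisits <- EmailOpen -> PriorPurchase -> Conversion <- StoreType <- PriceTier -> Seasonality
  P2: WebVisits <- EmailOpen -> PriorPurchase -> Conversion -> Seasonality
  P3: WebVisits <- EmailOpen -> PriorPurchase -> Seasonality
  P4: WebVisits <- EmailOpen -> Conversion <- StoreType <- PriceTier -> Seasonality
  P5: WebVisits <- EmailOpen -> Conversion <- PriorPurchase -> Seasonality
  P6: WebVisits <- EmailOpen -> Conversion -> Seasonality
The empty set is not sufficient: P2 (WebVisits <- EmailOpen -> PriorPurchase -> Conversion -> Seasonality) has no collider blocking it and no conditioned non-collider, so it is open.
Try {EmailOpen}:
  P1: blocked at fork node EmailOpen ∈ conditioning set.
  P2: blocked at fork node EmailOpen ∈ conditioning set.
  P3: blocked at fork node EmailOpen ∈ conditioning set.
  P4: blocked at fork node EmailOpen ∈ conditioning set.
  P5: blocked at fork node EmailOpen ∈ conditioning set.
  P6: blocked at fork node EmailOpen ∈ conditioning set.
{EmailOpen} contains no descendant of WebVisits and blocks every backdoor path.
No other singleton works — e.g. {PriceTier} leaves P2 open — so {EmailOpen} is the unique smallest valid adjustment set.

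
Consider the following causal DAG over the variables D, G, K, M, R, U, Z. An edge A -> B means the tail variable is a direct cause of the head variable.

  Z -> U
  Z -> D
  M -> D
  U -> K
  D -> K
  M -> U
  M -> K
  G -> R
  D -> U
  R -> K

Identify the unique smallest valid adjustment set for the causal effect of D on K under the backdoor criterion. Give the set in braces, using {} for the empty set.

{M, Z}

Variables eligible for adjustment (non-descendants of D, excluding D and K): {G, M, R, Z}.
Backdoor paths from D to K:
  P1: D <- Z -> U <- M -> K
  P2: D <- Z -> U -> K
  P3: D <- M -> U -> K
  P4: D <- M -> K
The empty set is not sufficient: P2 (D <- Z -> U -> K) has no collider blocking it and no conditioned non-collider, so it is open.
Try {M, Z}:
  P1: blocked at fork node Z ∈ conditioning set.
  P2: blocked at fork node Z ∈ conditioning set.
  P3: blocked at fork node M ∈ conditioning set.
  P4: blocked at fork node M ∈ conditioning set.
{M, Z} contains no descendant of D and blocks every backdoor path.
Every element of {M, Z} is needed (dropping M leaves P3 open; dropping Z leaves P2 open), so no proper subset is valid.
Among all size-2 subsets of the eligible variables, only {M, Z} blocks every backdoor path, so it is the unique smallest valid adjustment set.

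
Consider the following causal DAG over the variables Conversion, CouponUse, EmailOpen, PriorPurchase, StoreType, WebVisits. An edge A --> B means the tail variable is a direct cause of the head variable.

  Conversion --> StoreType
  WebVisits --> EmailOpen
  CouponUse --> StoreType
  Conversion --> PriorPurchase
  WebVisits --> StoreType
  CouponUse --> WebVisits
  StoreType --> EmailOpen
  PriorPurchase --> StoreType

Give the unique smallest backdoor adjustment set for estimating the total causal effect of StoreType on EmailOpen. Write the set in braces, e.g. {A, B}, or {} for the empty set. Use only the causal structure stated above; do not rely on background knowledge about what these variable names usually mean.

Variables eligible for adjustment (non-descendants of StoreType, excluding StoreType and EmailOpen): {Conversion, CouponUse, PriorPurchase, WebVisits}.
Backdoor paths from StoreType to EmailOpen:
  P1: StoreType <- CouponUse -> WebVisits -> EmailOpen
  P2: StoreType <- WebVisits -> EmailOpen
The empty set is not sufficient: P1 (StoreType <- CouponUse -> WebVisits -> EmailOpen) has no collider blocking it and no conditioned non-collider, so it is open.
Try {WebVisits}:
  P1: blocked at chain node WebVisits ∈ conditioning set.
  P2: blocked at fork node WebVisits ∈ conditioning set.
{WebVisits} contains no descendant of StoreType and blocks every backdoor path.
No other singleton works — e.g. {CouponUse} leaves P2 open — so {WebVisits} is the unique smallest valid adjustment set.

{WebVisits}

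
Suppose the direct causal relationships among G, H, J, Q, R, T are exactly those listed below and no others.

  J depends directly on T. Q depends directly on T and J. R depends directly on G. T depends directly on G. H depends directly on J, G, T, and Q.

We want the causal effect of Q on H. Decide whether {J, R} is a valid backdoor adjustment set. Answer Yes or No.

Backdoor paths from Q to H (paths whose first edge points into Q):
  P1: Q <- T <- G -> H
  P2: Q <- T -> J -> H
  P3: Q <- T -> H
  P4: Q <- J <- T <- G -> H
  P5: Q <- J <- T -> H
  P6: Q <- J -> H
Condition 1 (no descendant of Q in the set): holds — descendants of Q are {H}; none are in {J, R}.
Condition 2 (every backdoor path blocked by {J, R}):
  P1: open — no interior node is in the conditioning set.
  P2: blocked at chain node J ∈ conditioning set.
  P3: open — no interior node is in the conditioning set.
  P4: blocked at chain node J ∈ conditioning set.
  P5: blocked at chain node J ∈ conditioning set.
  P6: blocked at fork node J ∈ conditioning set.
{J, R} does not satisfy the backdoor criterion.

No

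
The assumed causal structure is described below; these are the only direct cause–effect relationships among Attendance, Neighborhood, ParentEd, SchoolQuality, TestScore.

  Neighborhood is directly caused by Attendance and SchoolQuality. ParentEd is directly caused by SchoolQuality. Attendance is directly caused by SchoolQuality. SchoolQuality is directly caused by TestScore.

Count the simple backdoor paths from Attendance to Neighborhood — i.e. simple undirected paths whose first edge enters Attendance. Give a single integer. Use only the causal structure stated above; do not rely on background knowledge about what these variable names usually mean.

1

A backdoor path from Attendance to Neighborhood is any simple undirected path whose first edge points into Attendance (i.e. leaves Attendance via a parent).
Parents of Attendance: {SchoolQuality}.
Enumerating:
  P1: Attendance <- SchoolQuality -> Neighborhood
That exhausts the simple backdoor paths. Count: 1.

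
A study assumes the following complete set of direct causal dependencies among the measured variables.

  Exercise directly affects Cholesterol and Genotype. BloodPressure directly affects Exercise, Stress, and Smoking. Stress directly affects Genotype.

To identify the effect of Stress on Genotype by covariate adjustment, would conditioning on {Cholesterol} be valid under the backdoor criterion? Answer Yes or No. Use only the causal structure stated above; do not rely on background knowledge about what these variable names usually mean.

Backdoor paths from Stress to Genotype (paths whose first edge points into Stress):
  P1: Stress <- BloodPressure -> Exercise -> Genotype
Condition 1 (no descendant of Stress in the set): holds — descendants of Stress are {Genotype}; none are in {Cholesterol}.
Condition 2 (every backdoor path blocked by {Cholesterol}):
  P1: open — no interior node is in the conditioning set.
{Cholesterol} does not satisfy the backdoor criterion.

No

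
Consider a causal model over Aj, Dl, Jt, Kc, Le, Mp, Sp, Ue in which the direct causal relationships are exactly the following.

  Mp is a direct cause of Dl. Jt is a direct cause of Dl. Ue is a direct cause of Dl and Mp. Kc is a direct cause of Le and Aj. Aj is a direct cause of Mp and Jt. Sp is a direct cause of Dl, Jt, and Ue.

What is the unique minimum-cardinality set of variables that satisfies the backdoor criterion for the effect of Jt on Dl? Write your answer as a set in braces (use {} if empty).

Variables eligible for adjustment (non-descendants of Jt, excluding Jt and Dl): {Aj, Kc, Le, Mp, Sp, Ue}.
Backdoor paths from Jt to Dl:
  P1: Jt <- Sp -> Ue -> Mp -> Dl
  P2: Jt <- Sp -> Ue -> Dl
  P3: Jt <- Sp -> Dl
  P4: Jt <- Aj -> Mp <- Ue <- Sp -> Dl
  P5: Jt <- Aj -> Mp <- Ue -> Dl
  P6: Jt <- Aj -> Mp -> Dl
The empty set is not sufficient: P1 (Jt <- Sp -> Ue -> Mp -> Dl) has no collider blocking it and no conditioned non-collider, so it is open.
Try {Aj, Sp}:
  P1: blocked at fork node Sp ∈ conditioning set.
  P2: blocked at fork node Sp ∈ conditioning set.
  P3: blocked at fork node Sp ∈ conditioning set.
  P4: blocked at fork node Aj ∈ conditioning set.
  P5: blocked at fork node Aj ∈ conditioning set.
  P6: blocked at fork node Aj ∈ conditioning set.
{Aj, Sp} contains no descendant of Jt and blocks every backdoor path.
Every element of {Aj, Sp} is needed (dropping Aj leaves P6 open; dropping Sp leaves P1 open), so no proper subset is valid.
Among all size-2 subsets of the eligible variables, only {Aj, Sp} blocks every backdoor path, so it is the unique smallest valid adjustment set.

{Aj, Sp}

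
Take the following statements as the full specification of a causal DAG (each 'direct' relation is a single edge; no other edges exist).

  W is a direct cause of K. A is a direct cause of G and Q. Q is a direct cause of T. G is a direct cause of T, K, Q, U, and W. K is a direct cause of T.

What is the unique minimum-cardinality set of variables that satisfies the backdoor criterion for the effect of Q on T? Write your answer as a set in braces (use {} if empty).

{G}

Variables eligible for adjustment (non-descendants of Q, excluding Q and T): {A, G, K, U, W}.
Backdoor paths from Q to T:
  P1: Q <- A -> G -> W -> K -> T
  P2: Q <- A -> G -> K -> T
  P3: Q <- A -> G -> T
  P4: Q <- G -> W -> K -> T
  P5: Q <- G -> K -> T
  P6: Q <- G -> T
The empty set is not sufficient: P1 (Q <- A -> G -> W -> K -> T) has no collider blocking it and no conditioned non-collider, so it is open.
Try {G}:
  P1: blocked at chain node G ∈ conditioning set.
  P2: blocked at chain node G ∈ conditioning set.
  P3: blocked at chain node G ∈ conditioning set.
  P4: blocked at fork node G ∈ conditioning set.
  P5: blocked at fork node G ∈ conditioning set.
  P6: blocked at fork node G ∈ conditioning set.
{G} contains no descendant of Q and blocks every backdoor path.
No other singleton works — e.g. {A} leaves P4 open — so {G} is the unique smallest valid adjustment set.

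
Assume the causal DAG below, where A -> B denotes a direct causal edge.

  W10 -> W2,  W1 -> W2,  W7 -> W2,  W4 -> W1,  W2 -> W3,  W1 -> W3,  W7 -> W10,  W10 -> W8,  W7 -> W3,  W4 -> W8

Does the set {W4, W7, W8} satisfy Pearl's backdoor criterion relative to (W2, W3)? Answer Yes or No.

Backdoor paths from W2 to W3 (paths whose first edge points into W2):
  P1: W2 <- W1 <- W4 -> W8 <- W10 <- W7 -> W3
  P2: W2 <- W1 -> W3
  P3: W2 <- W7 -> W10 -> W8 <- W4 -> W1 -> W3
  P4: W2 <- W7 -> W3
  P5: W2 <- W10 <- W7 -> W3
  P6: W2 <- W10 -> W8 <- W4 -> W1 -> W3
Condition 1 (no descendant of W2 in the set): holds — descendants of W2 are {W3}; none are in {W4, W7, W8}.
Condition 2 (every backdoor path blocked by {W4, W7, W8}):
  P1: blocked at fork node W4 ∈ conditioning set.
  P2: open — no interior node is in the conditioning set.
  P3: blocked at fork node W7 ∈ conditioning set.
  P4: blocked at fork node W7 ∈ conditioning set.
  P5: blocked at fork node W7 ∈ conditioning set.
  P6: blocked at fork node W4 ∈ conditioning set.
{W4, W7, W8} does not satisfy the backdoor criterion.

No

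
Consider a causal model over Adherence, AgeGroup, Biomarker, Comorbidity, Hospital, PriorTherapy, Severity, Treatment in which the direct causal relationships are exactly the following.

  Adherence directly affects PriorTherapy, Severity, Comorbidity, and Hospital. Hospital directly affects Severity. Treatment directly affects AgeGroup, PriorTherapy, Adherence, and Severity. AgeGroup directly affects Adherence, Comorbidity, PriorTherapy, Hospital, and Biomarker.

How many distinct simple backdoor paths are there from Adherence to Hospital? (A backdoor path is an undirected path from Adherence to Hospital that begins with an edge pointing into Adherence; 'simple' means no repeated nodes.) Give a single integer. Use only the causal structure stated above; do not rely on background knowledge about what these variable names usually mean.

A backdoor path from Adherence to Hospital is any simple undirected path whose first edge points into Adherence (i.e. leaves Adherence via a parent).
Parents of Adherence: {AgeGroup, Treatment}.
Enumerating:
  P1: Adherence <- Treatment -> AgeGroup -> Hospital
  P2: Adherence <- Treatment -> Severity <- Hospital
  P3: Adherence <- Treatment -> PriorTherapy <- AgeGroup -> Hospital
  P4: Adherence <- AgeGroup <- Treatment -> Severity <- Hospital
  P5: Adherence <- AgeGroup -> Hospital
  P6: Adherence <- AgeGroup -> PriorTherapy <- Treatment -> Severity <- Hospital
That exhausts the simple backdoor paths. Count: 6.

6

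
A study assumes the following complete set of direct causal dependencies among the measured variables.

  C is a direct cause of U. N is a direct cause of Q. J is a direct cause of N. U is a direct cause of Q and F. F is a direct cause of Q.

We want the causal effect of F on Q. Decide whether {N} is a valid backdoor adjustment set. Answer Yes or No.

Backdoor paths from F to Q (paths whose first edge points into F):
  P1: F <- U -> Q
Condition 1 (no descendant of F in the set): holds — descendants of F are {Q}; none are in {N}.
Condition 2 (every backdoor path blocked by {N}):
  P1: open — no interior node is in the conditioning set.
{N} does not satisfy the backdoor criterion.

No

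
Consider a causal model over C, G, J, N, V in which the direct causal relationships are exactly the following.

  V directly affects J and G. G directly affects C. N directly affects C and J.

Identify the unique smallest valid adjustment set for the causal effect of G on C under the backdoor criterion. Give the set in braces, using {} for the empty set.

Variables eligible for adjustment (non-descendants of G, excluding G and C): {J, N, V}.
Backdoor paths from G to C:
  P1: G <- V -> J <- N -> C
Each backdoor path contains an unconditioned collider, so every path is already blocked with the empty conditioning set:
  P1: blocked at collider J (neither it nor any descendant is in the conditioning set).
The empty set is therefore the unique smallest valid set.

{}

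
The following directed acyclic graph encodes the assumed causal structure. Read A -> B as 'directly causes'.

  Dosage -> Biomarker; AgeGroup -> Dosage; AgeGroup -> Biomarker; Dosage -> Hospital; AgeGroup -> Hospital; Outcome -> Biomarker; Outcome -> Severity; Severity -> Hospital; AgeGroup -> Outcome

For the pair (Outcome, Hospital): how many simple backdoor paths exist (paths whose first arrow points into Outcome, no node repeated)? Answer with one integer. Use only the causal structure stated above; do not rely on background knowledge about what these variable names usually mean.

3

A backdoor path from Outcome to Hospital is any simple undirected path whose first edge points into Outcome (i.e. leaves Outcome via a parent).
Parents of Outcome: {AgeGroup}.
Enumerating:
  P1: Outcome <- AgeGroup -> Dosage -> Hospital
  P2: Outcome <- AgeGroup -> Biomarker <- Dosage -> Hospital
  P3: Outcome <- AgeGroup -> Hospital
That exhausts the simple backdoor paths. Count: 3.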